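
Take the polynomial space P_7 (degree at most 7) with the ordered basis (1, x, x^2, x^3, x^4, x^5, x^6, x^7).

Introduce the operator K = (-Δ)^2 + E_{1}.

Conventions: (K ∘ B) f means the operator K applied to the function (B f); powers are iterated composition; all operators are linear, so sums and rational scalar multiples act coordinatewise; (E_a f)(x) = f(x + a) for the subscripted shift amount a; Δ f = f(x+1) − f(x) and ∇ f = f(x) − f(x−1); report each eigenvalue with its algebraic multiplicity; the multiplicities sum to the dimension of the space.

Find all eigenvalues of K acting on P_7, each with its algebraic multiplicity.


λ = 1 (multiplicity 8)

image of 1: 1
image of x: x + 1
image of x^2: x^2 + 2x + 3
image of x^3: x^3 + 3x^2 + 9x + 7
image of x^4: x^4 + 4x^3 + 18x^2 + 28x + 15
image of x^5: x^5 + 5x^4 + 30x^3 + 70x^2 + 75x + 31
image of x^6: x^6 + 6x^5 + 45x^4 + 140x^3 + 225x^2 + 186x + 63
image of x^7: x^7 + 7x^6 + 63x^5 + 245x^4 + 525x^3 + 651x^2 + 441x + 127
the matrix is upper triangular; its diagonal is (1, 1, 1, 1, 1, 1, 1, 1)
for a triangular matrix the eigenvalues are the diagonal entries, with algebraic multiplicity their repetition count


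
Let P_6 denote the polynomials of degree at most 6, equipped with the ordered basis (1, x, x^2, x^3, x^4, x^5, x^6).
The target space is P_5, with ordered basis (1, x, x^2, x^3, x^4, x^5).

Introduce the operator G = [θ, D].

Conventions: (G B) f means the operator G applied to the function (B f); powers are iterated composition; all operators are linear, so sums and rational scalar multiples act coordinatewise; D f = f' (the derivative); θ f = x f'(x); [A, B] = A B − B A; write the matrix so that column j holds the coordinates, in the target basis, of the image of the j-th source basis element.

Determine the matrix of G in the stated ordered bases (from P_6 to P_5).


the matrix is [[0, -1, 0, 0, 0, 0, 0]; [0, 0, -2, 0, 0, 0, 0]; [0, 0, 0, -3, 0, 0, 0]; [0, 0, 0, 0, -4, 0, 0]; [0, 0, 0, 0, 0, -5, 0]; [0, 0, 0, 0, 0, 0, -6]] (rows listed top to bottom)

image of 1: 0
image of x: -1
image of x^2: -2x
image of x^3: -3x^2
image of x^4: -4x^3
image of x^5: -5x^4
image of x^6: -6x^5
each image's coordinates form column j of the matrix


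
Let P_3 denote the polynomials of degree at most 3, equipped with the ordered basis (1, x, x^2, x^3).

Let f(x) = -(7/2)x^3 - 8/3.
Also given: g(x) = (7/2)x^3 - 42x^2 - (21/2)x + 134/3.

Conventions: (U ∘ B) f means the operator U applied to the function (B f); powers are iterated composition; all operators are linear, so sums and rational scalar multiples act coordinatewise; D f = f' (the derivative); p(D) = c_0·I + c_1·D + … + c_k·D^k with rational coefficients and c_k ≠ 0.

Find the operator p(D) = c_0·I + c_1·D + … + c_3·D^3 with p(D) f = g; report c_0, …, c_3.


D^0 f = -(7/2)x^3 - 8/3
D^1 f = -(21/2)x^2
D^2 f = -21x
D^3 f = -21
matching coefficients of g against c_0 f + c_1 Df + … from the top degree down determines the c_i
solution: c_0 = -1, c_1 = 4, c_2 = 1/2, c_3 = -2

p(D) = -I + 4·D + (1/2)·D^2 − 2·D^3, i.e. c_0 = -1, c_1 = 4, c_2 = 1/2, c_3 = -2


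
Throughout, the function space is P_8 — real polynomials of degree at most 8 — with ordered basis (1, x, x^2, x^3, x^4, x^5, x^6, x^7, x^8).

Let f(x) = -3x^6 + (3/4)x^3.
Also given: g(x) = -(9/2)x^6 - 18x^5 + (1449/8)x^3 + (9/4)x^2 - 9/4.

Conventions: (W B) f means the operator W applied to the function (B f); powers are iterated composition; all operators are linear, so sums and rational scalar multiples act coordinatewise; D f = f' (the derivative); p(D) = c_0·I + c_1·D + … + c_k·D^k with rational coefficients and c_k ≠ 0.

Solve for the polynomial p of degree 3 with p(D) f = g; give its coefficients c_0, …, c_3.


p(D) = (3/2)·I + D − (1/2)·D^3, i.e. c_0 = 3/2, c_1 = 1, c_2 = 0, c_3 = -1/2

D^0 f = -3x^6 + (3/4)x^3
D^1 f = -18x^5 + (9/4)x^2
D^2 f = -90x^4 + (9/2)x
D^3 f = -360x^3 + 9/2
matching coefficients of g against c_0 f + c_1 Df + … from the top degree down determines the c_i
solution: c_0 = 3/2, c_1 = 1, c_2 = 0, c_3 = -1/2


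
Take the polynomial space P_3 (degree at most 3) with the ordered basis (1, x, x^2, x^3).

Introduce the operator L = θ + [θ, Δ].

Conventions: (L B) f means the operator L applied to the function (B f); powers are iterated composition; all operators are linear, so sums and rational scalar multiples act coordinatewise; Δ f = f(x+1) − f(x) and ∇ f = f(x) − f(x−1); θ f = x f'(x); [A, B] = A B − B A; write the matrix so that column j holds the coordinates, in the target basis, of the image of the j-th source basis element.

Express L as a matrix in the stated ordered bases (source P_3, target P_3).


the matrix is [[0, -1, -2, -3]; [0, 1, -2, -6]; [0, 0, 2, -3]; [0, 0, 0, 3]] (rows listed top to bottom)

image of 1: 0
image of x: x - 1
image of x^2: 2x^2 - 2x - 2
image of x^3: 3x^3 - 3x^2 - 6x - 3
each image's coordinates form column j of the matrix


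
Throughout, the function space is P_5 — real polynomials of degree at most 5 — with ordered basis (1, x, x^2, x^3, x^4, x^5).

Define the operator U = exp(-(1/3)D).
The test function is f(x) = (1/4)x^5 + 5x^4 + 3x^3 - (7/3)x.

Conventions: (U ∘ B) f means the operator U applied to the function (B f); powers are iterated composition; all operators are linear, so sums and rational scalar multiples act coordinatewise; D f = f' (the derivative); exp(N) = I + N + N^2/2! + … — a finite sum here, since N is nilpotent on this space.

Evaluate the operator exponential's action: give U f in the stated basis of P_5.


order-1 term: -(5/12)x^4 - (20/3)x^3 - 3x^2 + 7/9
order-2 term: (5/18)x^3 + (10/3)x^2 + x
order-3 term: -(5/54)x^2 - (20/27)x - 1/9
order-4 term: (5/324)x + 5/81
order-5 term: -1/972
the series for exp(-(1/3)D) f terminates at order 5
exp(-(1/3)D) f = (1/4)x^5 + (55/12)x^4 - (61/18)x^3 + (13/54)x^2 - (667/324)x + 707/972

g(x) = (1/4)x^5 + (55/12)x^4 - (61/18)x^3 + (13/54)x^2 - (667/324)x + 707/972


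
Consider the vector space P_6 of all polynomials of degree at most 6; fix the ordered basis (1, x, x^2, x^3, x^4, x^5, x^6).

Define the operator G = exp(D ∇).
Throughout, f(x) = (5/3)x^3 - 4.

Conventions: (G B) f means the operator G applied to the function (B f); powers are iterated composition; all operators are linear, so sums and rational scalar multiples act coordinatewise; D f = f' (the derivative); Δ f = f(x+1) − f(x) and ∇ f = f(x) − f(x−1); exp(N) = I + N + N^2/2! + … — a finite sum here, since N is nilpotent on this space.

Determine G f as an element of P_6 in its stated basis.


the result is g(x) = (5/3)x^3 + 10x - 9

order-1 term: 10x - 5
the series for exp(D ∇) f terminates at order 1
exp(D ∇) f = (5/3)x^3 + 10x - 9


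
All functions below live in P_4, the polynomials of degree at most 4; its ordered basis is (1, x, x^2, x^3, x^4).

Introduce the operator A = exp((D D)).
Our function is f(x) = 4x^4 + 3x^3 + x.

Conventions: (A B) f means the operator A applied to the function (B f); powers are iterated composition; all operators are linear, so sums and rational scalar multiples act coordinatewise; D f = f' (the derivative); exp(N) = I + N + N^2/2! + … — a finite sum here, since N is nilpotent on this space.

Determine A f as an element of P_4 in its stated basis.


the image equals g(x) = 4x^4 + 3x^3 + 48x^2 + 19x + 48

order-1 term: 48x^2 + 18x
order-2 term: 48
the series for exp((D D)) f terminates at order 2
exp((D D)) f = 4x^4 + 3x^3 + 48x^2 + 19x + 48


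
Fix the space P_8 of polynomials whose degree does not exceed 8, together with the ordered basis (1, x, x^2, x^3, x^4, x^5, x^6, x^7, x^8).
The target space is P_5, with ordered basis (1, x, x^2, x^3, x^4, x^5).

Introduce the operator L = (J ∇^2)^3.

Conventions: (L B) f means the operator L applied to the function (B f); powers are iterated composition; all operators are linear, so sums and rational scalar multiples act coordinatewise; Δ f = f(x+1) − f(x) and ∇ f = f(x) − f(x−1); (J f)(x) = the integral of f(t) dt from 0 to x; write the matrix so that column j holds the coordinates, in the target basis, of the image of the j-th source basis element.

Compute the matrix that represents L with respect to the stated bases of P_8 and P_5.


image of 1: 0
image of x: 0
image of x^2: 0
image of x^3: 0
image of x^4: 24x
image of x^5: 60x^2 - 360x
image of x^6: 120x^3 - 1080x^2 + 3420x
image of x^7: 210x^4 - 2520x^3 + 11970x^2 - 26460x
image of x^8: 336x^5 - 5040x^4 + 31920x^3 - 105840x^2 + 182616x
each image's coordinates form column j of the matrix

the matrix is [[0, 0, 0, 0, 0, 0, 0, 0, 0]; [0, 0, 0, 0, 24, -360, 3420, -26460, 182616]; [0, 0, 0, 0, 0, 60, -1080, 11970, -105840]; [0, 0, 0, 0, 0, 0, 120, -2520, 31920]; [0, 0, 0, 0, 0, 0, 0, 210, -5040]; [0, 0, 0, 0, 0, 0, 0, 0, 336]] (rows listed top to bottom)


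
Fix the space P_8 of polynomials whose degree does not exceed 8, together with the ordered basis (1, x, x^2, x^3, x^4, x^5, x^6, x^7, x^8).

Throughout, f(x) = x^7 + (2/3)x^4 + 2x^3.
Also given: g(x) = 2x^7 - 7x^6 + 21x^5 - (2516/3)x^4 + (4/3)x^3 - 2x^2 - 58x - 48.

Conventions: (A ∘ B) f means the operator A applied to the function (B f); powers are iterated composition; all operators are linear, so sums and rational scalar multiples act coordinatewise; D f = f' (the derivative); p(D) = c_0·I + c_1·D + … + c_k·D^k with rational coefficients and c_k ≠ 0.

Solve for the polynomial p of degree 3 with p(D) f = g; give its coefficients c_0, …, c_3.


c_0 = 2, c_1 = -1, c_2 = 1/2, c_3 = -4

D^0 f = x^7 + (2/3)x^4 + 2x^3
D^1 f = 7x^6 + (8/3)x^3 + 6x^2
D^2 f = 42x^5 + 8x^2 + 12x
D^3 f = 210x^4 + 16x + 12
matching coefficients of g against c_0 f + c_1 Df + … from the top degree down determines the c_i
solution: c_0 = 2, c_1 = -1, c_2 = 1/2, c_3 = -4


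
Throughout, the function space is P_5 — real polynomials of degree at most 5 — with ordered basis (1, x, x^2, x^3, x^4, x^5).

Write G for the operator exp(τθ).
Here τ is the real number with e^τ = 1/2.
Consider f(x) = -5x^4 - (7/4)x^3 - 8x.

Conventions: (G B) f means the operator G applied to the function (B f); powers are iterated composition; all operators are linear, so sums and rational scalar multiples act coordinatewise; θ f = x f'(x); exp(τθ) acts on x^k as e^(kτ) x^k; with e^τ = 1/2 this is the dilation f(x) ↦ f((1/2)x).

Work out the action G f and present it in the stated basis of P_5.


g(x) = -(5/16)x^4 - (7/32)x^3 - 4x

exp(τθ) x^k = e^(kτ) x^k; with e^τ = 1/2 this sends x^k to (1/2)^k x^k
x ↦ 1/2 x
x^3 ↦ 1/8 x^3
x^4 ↦ 1/16 x^4
applying this coordinatewise to f: exp(τθ) f = -(5/16)x^4 - (7/32)x^3 - 4x


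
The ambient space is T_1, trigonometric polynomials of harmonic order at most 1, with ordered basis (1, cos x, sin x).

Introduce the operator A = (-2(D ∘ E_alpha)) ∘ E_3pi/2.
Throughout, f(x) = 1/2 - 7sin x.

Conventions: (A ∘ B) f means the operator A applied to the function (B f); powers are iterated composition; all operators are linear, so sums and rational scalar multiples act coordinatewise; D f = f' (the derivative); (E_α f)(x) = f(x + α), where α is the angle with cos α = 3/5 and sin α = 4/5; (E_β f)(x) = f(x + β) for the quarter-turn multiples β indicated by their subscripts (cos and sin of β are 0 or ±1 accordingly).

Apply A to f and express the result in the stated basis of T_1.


g(x) = (56/5)cos x + (42/5)sin x

E_3pi/2 f = 1/2 + 7cos x
E_alpha E_3pi/2 f = 1/2 + (21/5)cos x - (28/5)sin x
D E_alpha E_3pi/2 f = -(28/5)cos x - (21/5)sin x
(-2(D ∘ E_alpha)) E_3pi/2 f = (56/5)cos x + (42/5)sin x


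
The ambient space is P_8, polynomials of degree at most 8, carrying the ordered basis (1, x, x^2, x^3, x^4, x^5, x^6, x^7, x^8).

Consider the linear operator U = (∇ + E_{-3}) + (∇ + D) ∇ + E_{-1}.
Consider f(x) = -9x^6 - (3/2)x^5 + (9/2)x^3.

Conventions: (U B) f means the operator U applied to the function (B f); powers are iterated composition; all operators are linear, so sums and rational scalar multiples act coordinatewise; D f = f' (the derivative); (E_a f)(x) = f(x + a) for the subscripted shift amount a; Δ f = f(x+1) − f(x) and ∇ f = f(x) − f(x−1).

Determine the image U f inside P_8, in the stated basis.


the image equals g(x) = -18x^6 + 159x^5 - (3465/2)x^4 + 6294x^3 - (25731/2)x^2 + 14445x - 6918

∇ f = -54x^5 + (255/2)x^4 - 165x^3 + (267/2)x^2 - 60x + 12
E_{-3} f = -9x^6 + (321/2)x^5 - (2385/2)x^4 + (9459/2)x^3 - (21141/2)x^2 + 12636x - 6318
(∇ + E_{-3}) f = -9x^6 + (213/2)x^5 - 1065x^4 + (9129/2)x^3 - 10437x^2 + 12576x - 6306
∇ f = -54x^5 + (255/2)x^4 - 165x^3 + (267/2)x^2 - 60x + 12
∇ ∇ f = -270x^4 + 1050x^3 - 1800x^2 + 1542x - 540
D ∇ f = -270x^4 + 510x^3 - 495x^2 + 267x - 60
(∇ + D) ∇ f = -540x^4 + 1560x^3 - 2295x^2 + 1809x - 600
E_{-1} f = -9x^6 + (105/2)x^5 - (255/2)x^4 + (339/2)x^3 - (267/2)x^2 + 60x - 12
((∇ + E_{-3}) + (∇ + D) ∇ + E_{-1}) f = -18x^6 + 159x^5 - (3465/2)x^4 + 6294x^3 - (25731/2)x^2 + 14445x - 6918


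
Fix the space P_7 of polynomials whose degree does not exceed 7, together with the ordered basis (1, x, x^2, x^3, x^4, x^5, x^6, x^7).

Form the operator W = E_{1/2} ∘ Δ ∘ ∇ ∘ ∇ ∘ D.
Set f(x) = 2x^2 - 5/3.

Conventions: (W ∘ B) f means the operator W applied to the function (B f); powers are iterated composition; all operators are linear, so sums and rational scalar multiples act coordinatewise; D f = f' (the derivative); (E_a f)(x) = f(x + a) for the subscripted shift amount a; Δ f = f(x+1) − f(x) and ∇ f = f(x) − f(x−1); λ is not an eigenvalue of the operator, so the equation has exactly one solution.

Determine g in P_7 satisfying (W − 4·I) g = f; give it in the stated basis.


g(x) = -(1/2)x^2 + 5/12

write g with unknown coordinates in the stated basis and equate coefficients in (W − 4·I) g = f
solving from the highest basis element down gives g = -(1/2)x^2 + 5/12
check: W g = 0
so W g − 4·g = 2x^2 - 5/3 = f ✓


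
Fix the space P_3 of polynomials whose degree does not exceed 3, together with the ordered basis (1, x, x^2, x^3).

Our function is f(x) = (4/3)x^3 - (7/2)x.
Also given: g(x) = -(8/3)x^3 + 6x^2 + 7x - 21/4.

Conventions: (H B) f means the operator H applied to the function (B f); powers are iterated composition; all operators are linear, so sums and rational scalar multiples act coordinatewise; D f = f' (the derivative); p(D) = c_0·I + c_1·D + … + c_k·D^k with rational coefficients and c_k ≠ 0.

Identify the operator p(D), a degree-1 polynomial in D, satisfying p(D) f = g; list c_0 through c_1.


c_0 = -2, c_1 = 3/2

D^0 f = (4/3)x^3 - (7/2)x
D^1 f = 4x^2 - 7/2
matching coefficients of g against c_0 f + c_1 Df + … from the top degree down determines the c_i
solution: c_0 = -2, c_1 = 3/2


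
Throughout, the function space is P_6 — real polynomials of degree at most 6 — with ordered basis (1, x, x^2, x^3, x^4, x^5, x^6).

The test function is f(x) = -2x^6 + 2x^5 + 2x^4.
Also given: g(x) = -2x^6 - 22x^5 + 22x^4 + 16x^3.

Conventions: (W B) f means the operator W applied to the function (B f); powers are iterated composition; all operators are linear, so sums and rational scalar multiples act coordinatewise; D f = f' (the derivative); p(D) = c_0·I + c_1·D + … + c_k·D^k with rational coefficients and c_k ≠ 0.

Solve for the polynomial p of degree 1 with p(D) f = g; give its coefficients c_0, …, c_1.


D^0 f = -2x^6 + 2x^5 + 2x^4
D^1 f = -12x^5 + 10x^4 + 8x^3
matching coefficients of g against c_0 f + c_1 Df + … from the top degree down determines the c_i
solution: c_0 = 1, c_1 = 2

c_0 = 1, c_1 = 2


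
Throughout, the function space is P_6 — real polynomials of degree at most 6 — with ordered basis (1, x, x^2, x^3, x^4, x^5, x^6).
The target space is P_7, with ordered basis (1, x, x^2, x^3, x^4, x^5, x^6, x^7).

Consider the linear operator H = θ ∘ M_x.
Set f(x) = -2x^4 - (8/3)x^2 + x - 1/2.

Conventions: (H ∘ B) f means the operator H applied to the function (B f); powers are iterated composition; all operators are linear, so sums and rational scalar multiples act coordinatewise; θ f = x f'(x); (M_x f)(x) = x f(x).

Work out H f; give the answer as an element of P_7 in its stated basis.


M_x f = -2x^5 - (8/3)x^3 + x^2 - (1/2)x
θ M_x f = -10x^5 - 8x^3 + 2x^2 - (1/2)x

the image equals g(x) = -10x^5 - 8x^3 + 2x^2 - (1/2)x


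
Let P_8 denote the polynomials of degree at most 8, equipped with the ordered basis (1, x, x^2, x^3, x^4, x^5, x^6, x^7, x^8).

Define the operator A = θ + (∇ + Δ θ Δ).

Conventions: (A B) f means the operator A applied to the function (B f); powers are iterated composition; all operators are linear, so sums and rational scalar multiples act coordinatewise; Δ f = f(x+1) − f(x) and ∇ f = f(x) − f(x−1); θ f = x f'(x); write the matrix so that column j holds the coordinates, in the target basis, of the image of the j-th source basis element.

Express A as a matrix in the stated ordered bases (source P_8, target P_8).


the matrix is [[0, 1, 1, 10, 27, 76, 185, 442, 1015]; [0, 1, 2, 9, 64, 205, 636, 1729, 4544]; [0, 0, 2, 3, 30, 220, 825, 2856, 8652]; [0, 0, 0, 3, 4, 70, 560, 2415, 9296]; [0, 0, 0, 0, 4, 5, 135, 1190, 5810]; [0, 0, 0, 0, 0, 5, 6, 231, 2240]; [0, 0, 0, 0, 0, 0, 6, 7, 364]; [0, 0, 0, 0, 0, 0, 0, 7, 8]; [0, 0, 0, 0, 0, 0, 0, 0, 8]] (rows listed top to bottom)

image of 1: 0
image of x: x + 1
image of x^2: 2x^2 + 2x + 1
image of x^3: 3x^3 + 3x^2 + 9x + 10
image of x^4: 4x^4 + 4x^3 + 30x^2 + 64x + 27
image of x^5: 5x^5 + 5x^4 + 70x^3 + 220x^2 + 205x + 76
image of x^6: 6x^6 + 6x^5 + 135x^4 + 560x^3 + 825x^2 + 636x + 185
image of x^7: 7x^7 + 7x^6 + 231x^5 + 1190x^4 + 2415x^3 + 2856x^2 + 1729x + 442
image of x^8: 8x^8 + 8x^7 + 364x^6 + 2240x^5 + 5810x^4 + 9296x^3 + 8652x^2 + 4544x + 1015
each image's coordinates form column j of the matrix


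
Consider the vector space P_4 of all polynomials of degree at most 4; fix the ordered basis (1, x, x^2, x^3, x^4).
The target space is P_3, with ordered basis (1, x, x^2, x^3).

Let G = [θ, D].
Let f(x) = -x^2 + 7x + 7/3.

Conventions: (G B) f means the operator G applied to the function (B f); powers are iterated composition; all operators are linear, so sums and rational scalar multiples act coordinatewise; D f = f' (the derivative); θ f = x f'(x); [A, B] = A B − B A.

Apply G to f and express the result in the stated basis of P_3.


D f = -2x + 7
θ D f = -2x
θ f = -2x^2 + 7x
D θ f = -4x + 7
[θ, D] f = 2x - 7

g(x) = 2x - 7


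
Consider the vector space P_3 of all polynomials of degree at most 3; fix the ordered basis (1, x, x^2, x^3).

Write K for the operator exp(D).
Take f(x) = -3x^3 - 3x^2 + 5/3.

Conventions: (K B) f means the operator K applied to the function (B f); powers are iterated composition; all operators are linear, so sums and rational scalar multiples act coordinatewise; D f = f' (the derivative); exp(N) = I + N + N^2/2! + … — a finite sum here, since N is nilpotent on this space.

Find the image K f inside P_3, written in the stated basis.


order-1 term: -9x^2 - 6x
order-2 term: -9x - 3
order-3 term: -3
the series for exp(D) f terminates at order 3
exp(D) f = -3x^3 - 12x^2 - 15x - 13/3

the image equals g(x) = -3x^3 - 12x^2 - 15x - 13/3


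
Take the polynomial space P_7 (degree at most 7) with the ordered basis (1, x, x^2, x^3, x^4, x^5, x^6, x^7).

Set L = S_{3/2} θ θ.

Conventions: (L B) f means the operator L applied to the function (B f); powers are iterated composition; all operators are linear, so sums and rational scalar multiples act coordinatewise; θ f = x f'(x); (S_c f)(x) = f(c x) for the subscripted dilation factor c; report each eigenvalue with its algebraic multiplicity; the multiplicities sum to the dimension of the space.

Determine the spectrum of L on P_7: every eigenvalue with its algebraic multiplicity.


image of 1: 0
image of x: (3/2)x
image of x^2: 9x^2
image of x^3: (243/8)x^3
image of x^4: 81x^4
image of x^5: (6075/32)x^5
image of x^6: (6561/16)x^6
image of x^7: (107163/128)x^7
the matrix is upper triangular; its diagonal is (0, 3/2, 9, 243/8, 81, 6075/32, 6561/16, 107163/128)
for a triangular matrix the eigenvalues are the diagonal entries, with algebraic multiplicity their repetition count

λ = 0 (multiplicity 1), λ = 3/2 (multiplicity 1), λ = 9 (multiplicity 1), λ = 243/8 (multiplicity 1), λ = 81 (multiplicity 1), λ = 6075/32 (multiplicity 1), λ = 6561/16 (multiplicity 1), λ = 107163/128 (multiplicity 1)


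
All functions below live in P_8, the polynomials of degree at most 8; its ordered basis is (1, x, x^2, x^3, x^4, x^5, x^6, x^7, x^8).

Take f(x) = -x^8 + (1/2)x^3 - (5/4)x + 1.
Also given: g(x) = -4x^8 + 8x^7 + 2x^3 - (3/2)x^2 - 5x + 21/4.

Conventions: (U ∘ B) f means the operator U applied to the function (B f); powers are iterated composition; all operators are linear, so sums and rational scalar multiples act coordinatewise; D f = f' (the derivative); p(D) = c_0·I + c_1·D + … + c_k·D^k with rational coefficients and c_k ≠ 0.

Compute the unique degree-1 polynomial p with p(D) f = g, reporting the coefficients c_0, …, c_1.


D^0 f = -x^8 + (1/2)x^3 - (5/4)x + 1
D^1 f = -8x^7 + (3/2)x^2 - 5/4
matching coefficients of g against c_0 f + c_1 Df + … from the top degree down determines the c_i
solution: c_0 = 4, c_1 = -1

p(D) = 4·I − D, i.e. c_0 = 4, c_1 = -1


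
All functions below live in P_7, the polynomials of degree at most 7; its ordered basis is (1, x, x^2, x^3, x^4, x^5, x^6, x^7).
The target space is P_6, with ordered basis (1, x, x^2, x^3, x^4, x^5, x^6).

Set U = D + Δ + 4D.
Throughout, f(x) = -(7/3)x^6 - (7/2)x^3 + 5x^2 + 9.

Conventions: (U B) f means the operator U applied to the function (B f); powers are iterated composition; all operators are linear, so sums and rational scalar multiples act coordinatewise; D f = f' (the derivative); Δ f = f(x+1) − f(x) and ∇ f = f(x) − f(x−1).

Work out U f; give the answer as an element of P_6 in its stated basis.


g(x) = -84x^5 - 35x^4 - (140/3)x^3 - 98x^2 + (71/2)x - 5/6

D f = -14x^5 - (21/2)x^2 + 10x
Δ f = -14x^5 - 35x^4 - (140/3)x^3 - (91/2)x^2 - (29/2)x - 5/6
D f = -14x^5 - (21/2)x^2 + 10x
(4D) f = -56x^5 - 42x^2 + 40x
(D + Δ + 4D) f = -84x^5 - 35x^4 - (140/3)x^3 - 98x^2 + (71/2)x - 5/6


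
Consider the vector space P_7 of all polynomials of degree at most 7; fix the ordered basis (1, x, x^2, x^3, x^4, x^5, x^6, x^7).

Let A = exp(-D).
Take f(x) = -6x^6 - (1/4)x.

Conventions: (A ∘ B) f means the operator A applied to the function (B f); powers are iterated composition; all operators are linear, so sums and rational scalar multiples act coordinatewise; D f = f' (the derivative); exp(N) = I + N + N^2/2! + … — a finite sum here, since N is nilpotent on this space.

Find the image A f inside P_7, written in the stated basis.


order-1 term: 36x^5 + 1/4
order-2 term: -90x^4
order-3 term: 120x^3
order-4 term: -90x^2
order-5 term: 36x
order-6 term: -6
the series for exp(-D) f terminates at order 6
exp(-D) f = -6x^6 + 36x^5 - 90x^4 + 120x^3 - 90x^2 + (143/4)x - 23/4

the image equals g(x) = -6x^6 + 36x^5 - 90x^4 + 120x^3 - 90x^2 + (143/4)x - 23/4


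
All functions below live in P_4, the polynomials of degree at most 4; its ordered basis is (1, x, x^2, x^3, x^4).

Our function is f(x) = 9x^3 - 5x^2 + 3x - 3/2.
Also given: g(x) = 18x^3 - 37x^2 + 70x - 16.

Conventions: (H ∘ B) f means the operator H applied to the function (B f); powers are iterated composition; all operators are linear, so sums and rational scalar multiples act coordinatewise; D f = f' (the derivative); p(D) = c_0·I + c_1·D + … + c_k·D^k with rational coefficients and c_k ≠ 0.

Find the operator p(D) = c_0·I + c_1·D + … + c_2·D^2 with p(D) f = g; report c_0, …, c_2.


c_0 = 2, c_1 = -1, c_2 = 1

D^0 f = 9x^3 - 5x^2 + 3x - 3/2
D^1 f = 27x^2 - 10x + 3
D^2 f = 54x - 10
matching coefficients of g against c_0 f + c_1 Df + … from the top degree down determines the c_i
solution: c_0 = 2, c_1 = -1, c_2 = 1


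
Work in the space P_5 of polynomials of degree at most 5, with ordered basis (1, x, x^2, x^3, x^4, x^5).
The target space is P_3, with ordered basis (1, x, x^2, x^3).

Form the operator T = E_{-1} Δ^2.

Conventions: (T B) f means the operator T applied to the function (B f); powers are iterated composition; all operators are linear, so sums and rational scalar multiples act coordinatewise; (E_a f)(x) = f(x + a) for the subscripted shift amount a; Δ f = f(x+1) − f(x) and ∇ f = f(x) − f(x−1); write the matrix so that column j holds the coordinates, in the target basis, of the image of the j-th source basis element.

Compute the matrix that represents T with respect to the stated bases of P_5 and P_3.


the matrix is [[0, 0, 2, 0, 2, 0]; [0, 0, 0, 6, 0, 10]; [0, 0, 0, 0, 12, 0]; [0, 0, 0, 0, 0, 20]] (rows listed top to bottom)

image of 1: 0
image of x: 0
image of x^2: 2
image of x^3: 6x
image of x^4: 12x^2 + 2
image of x^5: 20x^3 + 10x
each image's coordinates form column j of the matrix


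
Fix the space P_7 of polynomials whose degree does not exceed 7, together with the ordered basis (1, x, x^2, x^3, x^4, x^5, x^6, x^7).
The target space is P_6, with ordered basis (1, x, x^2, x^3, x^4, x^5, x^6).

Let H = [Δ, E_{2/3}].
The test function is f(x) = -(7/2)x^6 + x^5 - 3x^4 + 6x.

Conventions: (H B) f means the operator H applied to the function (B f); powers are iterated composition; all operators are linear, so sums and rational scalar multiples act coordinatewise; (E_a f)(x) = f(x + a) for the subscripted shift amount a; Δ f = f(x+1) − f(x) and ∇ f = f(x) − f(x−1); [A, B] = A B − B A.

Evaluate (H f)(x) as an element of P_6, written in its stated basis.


E_{2/3} f = -(7/2)x^6 - 13x^5 - 23x^4 - (656/27)x^3 - (416/27)x^2 + (2/3)x + 2356/729
Δ E_{2/3} f = -21x^5 - (235/2)x^4 - 292x^3 - (7081/18)x^2 - (7606/27)x - 4241/54
Δ f = -21x^5 - (95/2)x^4 - 72x^3 - (121/2)x^2 - 28x + 1/2
E_{2/3} Δ f = -21x^5 - (235/2)x^4 - 292x^3 - (7081/18)x^2 - (7606/27)x - 4241/54
[Δ, E_{2/3}] f = 0

the result is g(x) = 0


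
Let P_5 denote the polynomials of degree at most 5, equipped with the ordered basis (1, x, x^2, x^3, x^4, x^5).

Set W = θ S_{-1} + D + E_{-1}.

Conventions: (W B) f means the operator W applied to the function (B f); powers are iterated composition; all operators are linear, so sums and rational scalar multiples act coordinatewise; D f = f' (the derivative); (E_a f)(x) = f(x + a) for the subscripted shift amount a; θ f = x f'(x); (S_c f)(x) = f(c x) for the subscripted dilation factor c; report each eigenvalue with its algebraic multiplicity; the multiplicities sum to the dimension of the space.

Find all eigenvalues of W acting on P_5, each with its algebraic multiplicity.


λ = -4 (multiplicity 1), λ = -2 (multiplicity 1), λ = 0 (multiplicity 1), λ = 1 (multiplicity 1), λ = 3 (multiplicity 1), λ = 5 (multiplicity 1)

image of 1: 1
image of x: 0
image of x^2: 3x^2 + 1
image of x^3: -2x^3 + 3x - 1
image of x^4: 5x^4 + 6x^2 - 4x + 1
image of x^5: -4x^5 + 10x^3 - 10x^2 + 5x - 1
the matrix is upper triangular; its diagonal is (1, 0, 3, -2, 5, -4)
for a triangular matrix the eigenvalues are the diagonal entries, with algebraic multiplicity their repetition count


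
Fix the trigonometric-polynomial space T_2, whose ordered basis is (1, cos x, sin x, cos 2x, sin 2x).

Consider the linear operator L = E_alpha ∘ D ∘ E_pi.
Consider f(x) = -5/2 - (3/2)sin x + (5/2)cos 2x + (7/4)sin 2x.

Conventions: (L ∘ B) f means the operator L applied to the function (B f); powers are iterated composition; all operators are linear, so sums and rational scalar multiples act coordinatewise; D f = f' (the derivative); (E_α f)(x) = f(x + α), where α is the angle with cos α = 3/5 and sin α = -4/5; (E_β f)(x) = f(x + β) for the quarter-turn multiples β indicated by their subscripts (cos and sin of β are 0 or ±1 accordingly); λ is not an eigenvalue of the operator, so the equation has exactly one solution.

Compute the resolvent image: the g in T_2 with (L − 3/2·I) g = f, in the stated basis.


the result is g(x) = 5/3 - (18/113)cos x + (69/113)sin x + (29/7)cos 2x - (19/14)sin 2x

write g with unknown coordinates in the stated basis and equate coefficients in (L − 3/2·I) g = f
solving from the highest basis element down gives g = 5/3 - (18/113)cos x + (69/113)sin x + (29/7)cos 2x - (19/14)sin 2x
check: L g = -(27/113)cos x - (66/113)sin x + (61/7)cos 2x - (2/7)sin 2x
so L g − 3/2·g = -5/2 - (3/2)sin x + (5/2)cos 2x + (7/4)sin 2x = f ✓


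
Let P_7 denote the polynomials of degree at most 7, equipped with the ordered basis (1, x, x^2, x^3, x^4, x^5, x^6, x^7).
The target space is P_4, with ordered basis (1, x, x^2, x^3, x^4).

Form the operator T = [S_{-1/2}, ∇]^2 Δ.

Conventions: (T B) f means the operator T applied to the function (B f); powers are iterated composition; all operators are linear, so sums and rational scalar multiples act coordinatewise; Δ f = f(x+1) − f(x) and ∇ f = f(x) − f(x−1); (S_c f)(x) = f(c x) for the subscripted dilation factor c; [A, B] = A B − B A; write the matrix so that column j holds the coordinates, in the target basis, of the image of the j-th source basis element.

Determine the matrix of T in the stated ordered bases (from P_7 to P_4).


image of 1: 0
image of x: 0
image of x^2: 0
image of x^3: -27/4
image of x^4: -(27/4)x - 81/8
image of x^5: -(135/32)x^2 - (405/32)x - 495/16
image of x^6: -(135/64)x^3 - (1215/128)x^2 - (1485/32)x - 14175/256
image of x^7: -(945/1024)x^4 - (2835/512)x^3 - (10395/256)x^2 - (99225/1024)x - 8127/64
each image's coordinates form column j of the matrix

the matrix is [[0, 0, 0, -27/4, -81/8, -495/16, -14175/256, -8127/64]; [0, 0, 0, 0, -27/4, -405/32, -1485/32, -99225/1024]; [0, 0, 0, 0, 0, -135/32, -1215/128, -10395/256]; [0, 0, 0, 0, 0, 0, -135/64, -2835/512]; [0, 0, 0, 0, 0, 0, 0, -945/1024]] (rows listed top to bottom)


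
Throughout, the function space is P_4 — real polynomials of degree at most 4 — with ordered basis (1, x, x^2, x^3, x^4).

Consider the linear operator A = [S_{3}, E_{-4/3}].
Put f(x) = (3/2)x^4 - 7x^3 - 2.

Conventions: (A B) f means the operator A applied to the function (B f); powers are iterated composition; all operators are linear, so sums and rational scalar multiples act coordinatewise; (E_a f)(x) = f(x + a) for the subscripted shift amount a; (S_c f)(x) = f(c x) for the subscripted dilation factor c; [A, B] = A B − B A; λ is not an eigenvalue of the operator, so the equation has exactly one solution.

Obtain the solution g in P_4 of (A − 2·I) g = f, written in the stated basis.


the image equals g(x) = -(3/4)x^4 - (209/2)x^3 - 3474x^2 - (64144/3)x - 62359/9

write g with unknown coordinates in the stated basis and equate coefficients in (A − 2·I) g = f
solving from the highest basis element down gives g = -(3/4)x^4 - (209/2)x^3 - 3474x^2 - (64144/3)x - 62359/9
check: A g = -216x^3 - 6948x^2 - (128288/3)x - 124736/9
so A g − 2·g = (3/2)x^4 - 7x^3 - 2 = f ✓


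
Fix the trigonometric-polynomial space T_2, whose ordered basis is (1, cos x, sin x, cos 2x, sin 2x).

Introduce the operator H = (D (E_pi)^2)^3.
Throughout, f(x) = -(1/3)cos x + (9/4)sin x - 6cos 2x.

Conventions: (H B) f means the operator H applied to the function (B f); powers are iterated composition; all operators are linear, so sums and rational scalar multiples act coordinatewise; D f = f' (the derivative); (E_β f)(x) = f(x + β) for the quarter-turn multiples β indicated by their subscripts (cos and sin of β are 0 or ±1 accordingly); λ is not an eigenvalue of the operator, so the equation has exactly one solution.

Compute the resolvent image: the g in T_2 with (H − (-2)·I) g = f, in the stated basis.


the image equals g(x) = (19/60)cos x + (29/30)sin x - (3/17)cos 2x + (12/17)sin 2x

write g with unknown coordinates in the stated basis and equate coefficients in (H − (-2)·I) g = f
solving from the highest basis element down gives g = (19/60)cos x + (29/30)sin x - (3/17)cos 2x + (12/17)sin 2x
check: H g = -(29/30)cos x + (19/60)sin x - (96/17)cos 2x - (24/17)sin 2x
so H g − (-2)·g = -(1/3)cos x + (9/4)sin x - 6cos 2x = f ✓


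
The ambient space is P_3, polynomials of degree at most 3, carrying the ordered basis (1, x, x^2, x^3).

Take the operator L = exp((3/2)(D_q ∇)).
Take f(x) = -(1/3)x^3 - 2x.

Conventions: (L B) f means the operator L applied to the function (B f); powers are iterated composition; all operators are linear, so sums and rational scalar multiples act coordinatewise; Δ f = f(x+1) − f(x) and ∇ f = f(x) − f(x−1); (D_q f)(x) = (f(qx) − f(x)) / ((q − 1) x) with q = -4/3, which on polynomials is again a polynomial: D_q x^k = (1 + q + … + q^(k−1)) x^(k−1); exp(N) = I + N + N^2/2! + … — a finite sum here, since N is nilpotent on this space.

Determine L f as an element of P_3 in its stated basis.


the result is g(x) = -(1/3)x^3 - (3/2)x + 3/2

order-1 term: (1/2)x + 3/2
the series for exp((3/2)(D_q ∇)) f terminates at order 1
exp((3/2)(D_q ∇)) f = -(1/3)x^3 - (3/2)x + 3/2


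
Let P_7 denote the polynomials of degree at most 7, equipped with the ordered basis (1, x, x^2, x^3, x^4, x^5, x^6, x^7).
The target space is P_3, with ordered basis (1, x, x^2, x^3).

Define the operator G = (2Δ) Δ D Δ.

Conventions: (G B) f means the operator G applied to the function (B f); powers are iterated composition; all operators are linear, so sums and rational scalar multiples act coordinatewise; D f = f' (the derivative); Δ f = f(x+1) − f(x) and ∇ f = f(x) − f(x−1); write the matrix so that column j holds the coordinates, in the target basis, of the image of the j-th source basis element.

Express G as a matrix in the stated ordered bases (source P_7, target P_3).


the matrix is [[0, 0, 0, 0, 48, 360, 1800, 7560]; [0, 0, 0, 0, 0, 240, 2160, 12600]; [0, 0, 0, 0, 0, 0, 720, 7560]; [0, 0, 0, 0, 0, 0, 0, 1680]] (rows listed top to bottom)

image of 1: 0
image of x: 0
image of x^2: 0
image of x^3: 0
image of x^4: 48
image of x^5: 240x + 360
image of x^6: 720x^2 + 2160x + 1800
image of x^7: 1680x^3 + 7560x^2 + 12600x + 7560
each image's coordinates form column j of the matrix


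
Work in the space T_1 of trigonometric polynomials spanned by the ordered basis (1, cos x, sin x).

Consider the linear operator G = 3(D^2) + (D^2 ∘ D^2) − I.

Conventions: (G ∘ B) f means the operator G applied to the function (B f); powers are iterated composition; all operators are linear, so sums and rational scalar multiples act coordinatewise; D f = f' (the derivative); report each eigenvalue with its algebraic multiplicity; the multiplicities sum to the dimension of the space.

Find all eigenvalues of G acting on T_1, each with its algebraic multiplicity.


λ = -3 (multiplicity 2), λ = -1 (multiplicity 1)

image of 1: -1
image of cos x: -3cos x
image of sin x: -3sin x
the matrix is diagonal; its diagonal is (-1, -3, -3)
for a triangular matrix the eigenvalues are the diagonal entries, with algebraic multiplicity their repetition count


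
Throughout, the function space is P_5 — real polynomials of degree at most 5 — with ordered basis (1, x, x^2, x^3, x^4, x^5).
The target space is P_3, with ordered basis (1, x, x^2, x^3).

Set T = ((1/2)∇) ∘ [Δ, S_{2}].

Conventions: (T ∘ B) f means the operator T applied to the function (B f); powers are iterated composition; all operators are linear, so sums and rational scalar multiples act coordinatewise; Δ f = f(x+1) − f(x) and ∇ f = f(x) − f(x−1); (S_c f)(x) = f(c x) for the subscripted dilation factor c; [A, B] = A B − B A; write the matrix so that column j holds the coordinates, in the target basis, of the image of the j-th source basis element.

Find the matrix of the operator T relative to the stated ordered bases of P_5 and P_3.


the matrix is [[0, 0, 2, 3, 8, 15]; [0, 0, 0, 12, 24, 80]; [0, 0, 0, 0, 48, 120]; [0, 0, 0, 0, 0, 160]] (rows listed top to bottom)

image of 1: 0
image of x: 0
image of x^2: 2
image of x^3: 12x + 3
image of x^4: 48x^2 + 24x + 8
image of x^5: 160x^3 + 120x^2 + 80x + 15
each image's coordinates form column j of the matrix


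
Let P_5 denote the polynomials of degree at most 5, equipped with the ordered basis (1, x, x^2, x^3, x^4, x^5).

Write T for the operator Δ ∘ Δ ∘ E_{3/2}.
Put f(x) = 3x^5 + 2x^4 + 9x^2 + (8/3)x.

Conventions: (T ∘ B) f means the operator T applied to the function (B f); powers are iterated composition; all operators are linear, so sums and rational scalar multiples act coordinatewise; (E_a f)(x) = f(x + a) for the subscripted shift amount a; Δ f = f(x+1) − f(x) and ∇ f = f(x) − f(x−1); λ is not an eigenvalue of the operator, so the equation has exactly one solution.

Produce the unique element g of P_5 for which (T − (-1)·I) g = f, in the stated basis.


write g with unknown coordinates in the stated basis and equate coefficients in (T − (-1)·I) g = f
solving from the highest basis element down gives g = 3x^5 + 2x^4 - 60x^3 - 465x^2 - (2737/3)x + 1327/2
check: T g = 60x^3 + 474x^2 + 915x - 1327/2
so T g − (-1)·g = 3x^5 + 2x^4 + 9x^2 + (8/3)x = f ✓

g(x) = 3x^5 + 2x^4 - 60x^3 - 465x^2 - (2737/3)x + 1327/2


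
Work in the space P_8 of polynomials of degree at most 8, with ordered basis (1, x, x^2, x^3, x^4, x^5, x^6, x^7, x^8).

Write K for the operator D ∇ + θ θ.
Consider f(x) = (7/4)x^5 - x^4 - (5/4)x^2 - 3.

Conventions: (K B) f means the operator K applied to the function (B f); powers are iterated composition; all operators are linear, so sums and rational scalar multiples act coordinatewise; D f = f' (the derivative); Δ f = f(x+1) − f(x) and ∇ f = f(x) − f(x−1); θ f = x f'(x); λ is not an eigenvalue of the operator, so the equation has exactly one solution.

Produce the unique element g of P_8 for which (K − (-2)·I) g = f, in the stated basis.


the result is g(x) = (7/108)x^5 - (1/18)x^4 - (35/297)x^3 + (49/216)x^2 - (373/891)x - 1937/1188

write g with unknown coordinates in the stated basis and equate coefficients in (K − (-2)·I) g = f
solving from the highest basis element down gives g = (7/108)x^5 - (1/18)x^4 - (35/297)x^3 + (49/216)x^2 - (373/891)x - 1937/1188
check: K g = (175/108)x^5 - (8/9)x^4 + (70/297)x^3 - (46/27)x^2 + (746/891)x + 155/594
so K g − (-2)·g = (7/4)x^5 - x^4 - (5/4)x^2 - 3 = f ✓


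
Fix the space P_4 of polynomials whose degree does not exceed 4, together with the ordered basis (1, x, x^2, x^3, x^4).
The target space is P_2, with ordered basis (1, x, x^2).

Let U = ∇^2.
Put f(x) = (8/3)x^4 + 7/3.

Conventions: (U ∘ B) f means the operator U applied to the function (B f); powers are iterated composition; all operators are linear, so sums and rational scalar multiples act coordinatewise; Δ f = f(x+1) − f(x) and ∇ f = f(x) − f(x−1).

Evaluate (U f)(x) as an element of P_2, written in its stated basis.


the image equals g(x) = 32x^2 - 64x + 112/3

∇ f = (32/3)x^3 - 16x^2 + (32/3)x - 8/3
∇ ∇ f = 32x^2 - 64x + 112/3


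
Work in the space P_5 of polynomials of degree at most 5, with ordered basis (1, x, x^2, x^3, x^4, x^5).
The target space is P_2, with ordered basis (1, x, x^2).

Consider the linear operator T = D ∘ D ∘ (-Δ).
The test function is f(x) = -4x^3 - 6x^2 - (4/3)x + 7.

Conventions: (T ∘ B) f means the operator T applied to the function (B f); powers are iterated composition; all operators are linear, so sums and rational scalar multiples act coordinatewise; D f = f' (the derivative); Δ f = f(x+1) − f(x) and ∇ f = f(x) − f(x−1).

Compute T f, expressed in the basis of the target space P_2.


Δ f = -12x^2 - 24x - 34/3
(-Δ) f = 12x^2 + 24x + 34/3
D (-Δ) f = 24x + 24
D D (-Δ) f = 24

g(x) = 24


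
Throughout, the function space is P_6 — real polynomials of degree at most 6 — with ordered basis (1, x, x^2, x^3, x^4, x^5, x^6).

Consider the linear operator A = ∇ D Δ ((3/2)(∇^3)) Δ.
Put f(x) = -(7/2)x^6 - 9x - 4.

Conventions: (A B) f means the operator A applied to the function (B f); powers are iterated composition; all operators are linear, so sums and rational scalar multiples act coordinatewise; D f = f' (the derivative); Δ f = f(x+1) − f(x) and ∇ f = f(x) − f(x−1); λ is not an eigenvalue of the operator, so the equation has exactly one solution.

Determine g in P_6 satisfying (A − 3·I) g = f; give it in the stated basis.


g(x) = (7/6)x^6 + 3x + 4/3

write g with unknown coordinates in the stated basis and equate coefficients in (A − 3·I) g = f
solving from the highest basis element down gives g = (7/6)x^6 + 3x + 4/3
check: A g = 0
so A g − 3·g = -(7/2)x^6 - 9x - 4 = f ✓
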